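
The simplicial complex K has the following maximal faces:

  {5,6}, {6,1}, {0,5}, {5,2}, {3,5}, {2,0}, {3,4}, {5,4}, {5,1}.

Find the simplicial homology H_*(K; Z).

H_0 ≅ Z,  H_1 ≅ Z^3.

We work with the vertex ordering 0 < 1 < 2 < 3 < 4 < 5 < 6. The simplices of K, each written with vertices in increasing order, are:

  0-simplices (7): [0], [1], [2], [3], [4], [5], [6]
  1-simplices (9): [0,2], [0,5], [1,5], [1,6], [2,5], [3,4], [3,5], [4,5], [5,6]

so the chain groups are C_0 ≅ Z^7, C_1 ≅ Z^9.

Boundary ∂_1: C_1 → C_0 sends each edge [p,q] (with p < q) to q − p.
The 7×9 boundary matrix has rank 6 and Smith normal form diag(1,1,1,1,1,1).

Computing H_k = (kernel of ∂_k) / (image of ∂_{k+1}):

  H_0: rank C_0 − rank ∂_1 = 7 − 6 = 1, and the invariant factors of ∂_1 are all 1, so H_0 ≅ Z.
  H_1: rank ker ∂_1 − rank ∂_2 = (9 − 6) − 0 = 3, and there is no ∂_2, so H_1 ≅ Z^3.

As a check, the Euler characteristic is 7 − 9 = -2, which agrees with 1 − 3 = -2.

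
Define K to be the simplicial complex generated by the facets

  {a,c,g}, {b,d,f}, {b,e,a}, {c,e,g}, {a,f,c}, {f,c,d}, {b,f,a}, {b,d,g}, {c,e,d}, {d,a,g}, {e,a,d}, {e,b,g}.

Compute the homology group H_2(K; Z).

We work with the vertex ordering a < b < c < d < e < f < g. The simplices of K, each written with vertices in increasing order, are:

  0-simplices (7): a, b, c, d, e, f, g
  1-simplices (18): ab, ac, ad, ae, af, ag, bd, be, bf, bg, cd, ce, cf, cg, de, df, dg, eg
  2-simplices (12): abe, abf, acf, acg, ade, adg, bdf, bdg, beg, cde, cdf, ceg

so the chain groups are C_0 ≅ Z^7, C_1 ≅ Z^18, C_2 ≅ Z^12.

The boundary map ∂_1: C_1 → C_0 is given by ∂[p,q] = [q] − [p].
The 7×18 boundary matrix has rank 6 and Smith normal form diag(1,1,1,1,1,1).

The boundary map ∂_2: C_2 → C_1 acts by ∂[p,q,r] = [q,r] − [p,r] + [p,q]. For instance
  ∂adg = dg − ag + ad,
  ∂abf = bf − af + ab.
The resulting 18×12 matrix has rank 12, and its Smith normal form has invariant factors (1,1,1,1,1,1,1,1,1,1,1,2).

Computing H_k = (kernel of ∂_k) / (image of ∂_{k+1}):

  H_2: rank ker ∂_2 − rank ∂_3 = (12 − 12) − 0 = 0, and there is no ∂_3, so H_2 = 0.

(K is a triangulation of the real projective plane RP^2.)

H_2 = 0.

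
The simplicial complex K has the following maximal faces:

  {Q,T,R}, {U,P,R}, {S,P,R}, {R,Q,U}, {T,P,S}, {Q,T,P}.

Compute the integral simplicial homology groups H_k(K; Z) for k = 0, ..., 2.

Order the vertices as P < Q < R < S < T < U. Listing each simplex with vertices in this order, K has dimension 2 with simplices:

  0-simplices (6): P, Q, R, S, T, U
  1-simplices (12): PQ, PR, PS, PT, PU, QR, QT, QU, RS, RT, RU, ST
  2-simplices (6): PQT, PRS, PRU, PST, QRT, QRU

Hence C_0 ≅ Z^6, C_1 ≅ Z^12, C_2 ≅ Z^6.

∂_1: C_1 → C_0 maps an edge to its endpoints' difference, ∂[p,q] = q − p. For instance
  ∂PT = T − P.
The 6×12 boundary matrix has rank 5 and Smith normal form diag(1,1,1,1,1).

The boundary map ∂_2: C_2 → C_1 sends each 2-simplex [p,q,r] to [q,r] − [p,r] + [p,q]. For instance
  ∂QRU = RU − QU + QR,
  ∂QRT = RT − QT + QR.
This gives a 12×6 integer matrix of rank 6; reducing to Smith normal form yields diagonal entries (1,1,1,1,1,1).

Reading off H_k = ker ∂_k / im ∂_{k+1}:

  H_0: rank C_0 − rank ∂_1 = 6 − 5 = 1, and the invariant factors of ∂_1 are all 1, so H_0 ≅ Z.
  H_1: rank ker ∂_1 − rank ∂_2 = (12 − 5) − 6 = 1, and the invariant factors of ∂_2 are all 1, so H_1 ≅ Z.
  H_2: rank ker ∂_2 − rank ∂_3 = (6 − 6) − 0 = 0, and there is no ∂_3, so H_2 ≅ 0.

(K is a triangulation of the cylinder S^1 x I.)

H_0 ≅ Z,  H_1 ≅ Z,  H_2 = 0.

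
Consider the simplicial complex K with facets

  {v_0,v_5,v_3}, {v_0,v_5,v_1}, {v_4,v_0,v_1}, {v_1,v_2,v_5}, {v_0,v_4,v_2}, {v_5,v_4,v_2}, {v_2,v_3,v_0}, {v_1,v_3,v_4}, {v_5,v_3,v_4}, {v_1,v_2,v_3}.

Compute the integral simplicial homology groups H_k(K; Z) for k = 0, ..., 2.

H_0 ≅ Z,  H_1 ≅ Z_2,  H_2 = 0.

Fix the vertex order v_0 < v_1 < v_2 < v_3 < v_4 < v_5 and write every simplex with vertices in increasing order. Then dim K = 2 and the simplices of K are:

  0-simplices (6): [v_0], [v_1], [v_2], [v_3], [v_4], [v_5]
  1-simplices (15): (15 of them)
  2-simplices (10): [v_0,v_1,v_4], [v_0,v_1,v_5], [v_0,v_2,v_3], [v_0,v_2,v_4], [v_0,v_3,v_5], [v_1,v_2,v_3], [v_1,v_2,v_5], [v_1,v_3,v_4], [v_2,v_4,v_5], [v_3,v_4,v_5]

giving chain groups C_0 ≅ Z^6, C_1 ≅ Z^15, C_2 ≅ Z^10.

Boundary ∂_1: C_1 → C_0 is given by ∂[p,q] = [q] − [p]. For instance
  ∂[v_0,v_1] = [v_1] − [v_0].
The 6×15 boundary matrix has rank 5 and Smith normal form diag(1,1,1,1,1).

The boundary map ∂_2: C_2 → C_1 acts by ∂[p,q,r] = [q,r] − [p,r] + [p,q]. For instance
  ∂[v_0,v_1,v_4] = [v_1,v_4] − [v_0,v_4] + [v_0,v_1],
  ∂[v_1,v_2,v_3] = [v_2,v_3] − [v_1,v_3] + [v_1,v_2].
The resulting 15×10 matrix has rank 10, and its Smith normal form has invariant factors (1,1,1,1,1,1,1,1,1,2).

Now H_k = ker ∂_k / im ∂_{k+1}, so:

  H_0: rank C_0 − rank ∂_1 = 6 − 5 = 1, and the invariant factors of ∂_1 are all 1, so H_0 = Z.
  H_1: rank ker ∂_1 − rank ∂_2 = (15 − 5) − 10 = 0, and ∂_2 has invariant factor 2 > 1, so H_1 = Z_2.
  H_2: rank ker ∂_2 − rank ∂_3 = (10 − 10) − 0 = 0, and there is no ∂_3, so H_2 = 0.

(K is a triangulation of the real projective plane RP^2.)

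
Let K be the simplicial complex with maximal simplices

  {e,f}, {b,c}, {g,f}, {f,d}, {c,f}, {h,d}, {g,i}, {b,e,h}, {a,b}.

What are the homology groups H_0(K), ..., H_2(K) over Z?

K has 9 vertices, 11 edges, 1 triangle.
rank ∂_0 = 0, rank ∂_1 = 8 ⇒ b_0 = 9 − 0 − 8 = 1; all invariant factors of ∂_1 are 1 so no torsion. So H_0 = Z.
rank ∂_1 = 8, rank ∂_2 = 1 ⇒ b_1 = 11 − 8 − 1 = 2; all invariant factors of ∂_2 are 1 so no torsion. So H_1 = Z^2.
rank ∂_2 = 1, rank ∂_3 = 0 ⇒ b_2 = 1 − 1 − 0 = 0. So H_2 = 0.

H_0 = Z,  H_1 = Z^2,  H_2 = 0.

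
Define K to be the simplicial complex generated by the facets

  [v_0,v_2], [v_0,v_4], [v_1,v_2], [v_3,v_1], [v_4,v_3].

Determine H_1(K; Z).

K has 5 vertices, 5 edges.
rank ∂_1 = 4, rank ∂_2 = 0 ⇒ b_1 = 5 − 4 − 0 = 1. So H_1 ≅ Z.

H_1 ≅ Z.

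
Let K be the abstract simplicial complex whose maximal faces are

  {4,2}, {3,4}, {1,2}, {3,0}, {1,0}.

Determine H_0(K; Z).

H_0 = Z.

We work with the vertex ordering 0 < 1 < 2 < 3 < 4. The simplices of K, each written with vertices in increasing order, are:

  0-simplices (5): [0], [1], [2], [3], [4]
  1-simplices (5): [0,1], [0,3], [1,2], [2,4], [3,4]

so the chain groups are C_0 ≅ Z^5, C_1 ≅ Z^5.

Boundary ∂_1: C_1 → C_0 sends each edge [p,q] (with p < q) to q − p.
This gives a 5×5 integer matrix of rank 4; reducing to Smith normal form yields diagonal entries (1,1,1,1).

Reading off H_k = ker ∂_k / im ∂_{k+1}:

  H_0: rank C_0 − rank ∂_1 = 5 − 4 = 1, and the invariant factors of ∂_1 are all 1, so H_0 = Z.

(K is a triangulation of the circle S^1.)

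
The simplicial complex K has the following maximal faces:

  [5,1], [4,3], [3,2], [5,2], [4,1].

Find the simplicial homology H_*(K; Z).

H_0 = Z,  H_1 = Z.

We work with the vertex ordering 1 < 2 < 3 < 4 < 5. The simplices of K, each written with vertices in increasing order, are:

  0-simplices (5): [1], [2], [3], [4], [5]
  1-simplices (5): [1,4], [1,5], [2,3], [2,5], [3,4]

Hence C_0 ≅ Z^5, C_1 ≅ Z^5.

∂_1: C_1 → C_0 maps an edge to its endpoints' difference, ∂[p,q] = q − p. For instance
  ∂[1,4] = [4] − [1].
The resulting 5×5 matrix has rank 4, and its Smith normal form has invariant factors (1,1,1,1).

Computing H_k = (kernel of ∂_k) / (image of ∂_{k+1}):

  H_0: rank C_0 − rank ∂_1 = 5 − 4 = 1, and the invariant factors of ∂_1 are all 1, so H_0 = Z.
  H_1: rank ker ∂_1 − rank ∂_2 = (5 − 4) − 0 = 1, and there is no ∂_2, so H_1 = Z.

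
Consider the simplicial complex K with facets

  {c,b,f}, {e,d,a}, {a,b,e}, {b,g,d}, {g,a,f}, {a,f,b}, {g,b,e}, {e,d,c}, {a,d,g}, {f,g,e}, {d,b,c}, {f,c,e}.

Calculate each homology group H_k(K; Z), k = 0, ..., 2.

We work with the vertex ordering a < b < c < d < e < f < g. The simplices of K, each written with vertices in increasing order, are:

  0-simplices (7): a, b, c, d, e, f, g
  1-simplices (18): ab, ad, ae, af, ag, bc, bd, be, bf, bg, cd, ce, cf, de, dg, ef, eg, fg
  2-simplices (12): abe, abf, ade, adg, afg, bcd, bcf, bdg, beg, cde, cef, efg

Hence C_0 ≅ Z^7, C_1 ≅ Z^18, C_2 ≅ Z^12.

The boundary map ∂_1: C_1 → C_0 is given by ∂[p,q] = [q] − [p]. For instance
  ∂bg = g − b.
As a 7×18 matrix over Z this has rank 6, with invariant factors (1,1,1,1,1,1).

∂_2: C_2 → C_1 sends each 2-simplex [p,q,r] to [q,r] − [p,r] + [p,q]. For instance
  ∂efg = fg − eg + ef,
  ∂cef = ef − cf + ce.
The resulting 18×12 matrix has rank 12, and its Smith normal form has invariant factors (1,1,1,1,1,1,1,1,1,1,1,2).

Now H_k = ker ∂_k / im ∂_{k+1}, so:

  H_0: rank C_0 − rank ∂_1 = 7 − 6 = 1, and the invariant factors of ∂_1 are all 1, so H_0 = Z.
  H_1: rank ker ∂_1 − rank ∂_2 = (18 − 6) − 12 = 0, and ∂_2 has invariant factor 2 > 1, so H_1 = Z/2.
  H_2: rank ker ∂_2 − rank ∂_3 = (12 − 12) − 0 = 0, and there is no ∂_3, so H_2 = 0.

(K is a triangulation of the real projective plane RP^2.)

H_0 ≅ Z,  H_1 ≅ Z/2,  H_2 = 0.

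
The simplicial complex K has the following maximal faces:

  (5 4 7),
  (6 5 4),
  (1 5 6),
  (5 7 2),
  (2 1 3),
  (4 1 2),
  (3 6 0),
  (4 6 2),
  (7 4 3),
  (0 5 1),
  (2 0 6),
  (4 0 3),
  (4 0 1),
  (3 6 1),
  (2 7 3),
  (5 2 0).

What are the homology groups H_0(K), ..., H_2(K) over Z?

H_0 ≅ Z,  H_1 ≅ Z^2,  H_2 ≅ Z.

We work with the vertex ordering 0 < 1 < 2 < 3 < 4 < 5 < 6 < 7. The simplices of K, each written with vertices in increasing order, are:

  0-simplices (8): [0], [1], [2], [3], [4], [5], [6], [7]
  1-simplices (24): (24 of them)
  2-simplices (16): [0,1,4], [0,1,5], [0,2,5], [0,2,6], [0,3,4], [0,3,6], [1,2,3], [1,2,4], [1,3,6], [1,5,6], [2,3,7], [2,4,6], [2,5,7], [3,4,7], [4,5,6], [4,5,7]

Hence C_0 ≅ Z^8, C_1 ≅ Z^24, C_2 ≅ Z^16.

The boundary map ∂_1: C_1 → C_0 sends each edge [p,q] (with p < q) to q − p.
The resulting 8×24 matrix has rank 7, and its Smith normal form has invariant factors (1,1,1,1,1,1,1).

The boundary map ∂_2: C_2 → C_1 maps a triangle to the signed sum of its edges. For instance
  ∂[3,4,7] = [4,7] − [3,7] + [3,4],
  ∂[2,3,7] = [3,7] − [2,7] + [2,3].
As a 24×16 matrix over Z this has rank 15, with invariant factors (1,1,1,1,1,1,1,1,1,1,1,1,1,1,1).

From H_k ≅ ker(∂_k) / im(∂_{k+1}) we obtain:

  H_0: rank C_0 − rank ∂_1 = 8 − 7 = 1, and the invariant factors of ∂_1 are all 1, so H_0 = Z.
  H_1: rank ker ∂_1 − rank ∂_2 = (24 − 7) − 15 = 2, and the invariant factors of ∂_2 are all 1, so H_1 = Z^2.
  H_2: rank ker ∂_2 − rank ∂_3 = (16 − 15) − 0 = 1, and there is no ∂_3, so H_2 = Z.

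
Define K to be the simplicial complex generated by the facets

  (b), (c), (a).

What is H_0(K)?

H_0 ≅ Z^3.

Take the total order a < b < c on the vertex set. Then K (dimension 0) consists of the simplices:

  0-simplices (3): a, b, c

so the chain groups are C_0 ≅ Z^3.

Reading off H_k = ker ∂_k / im ∂_{k+1}:

  H_0: rank C_0 − rank ∂_1 = 3 − 0 = 3, and there is no ∂_1, so H_0 = Z^3.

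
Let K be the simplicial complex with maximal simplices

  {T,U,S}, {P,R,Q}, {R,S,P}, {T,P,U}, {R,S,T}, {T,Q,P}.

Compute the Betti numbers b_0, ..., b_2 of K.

We work with the vertex ordering P < Q < R < S < T < U. The simplices of K, each written with vertices in increasing order, are:

  0-simplices (6): P, Q, R, S, T, U
  1-simplices (12): PQ, PR, PS, PT, PU, QR, QT, RS, RT, ST, SU, TU
  2-simplices (6): PQR, PQT, PRS, PTU, RST, STU

so the chain groups are C_0 ≅ Z^6, C_1 ≅ Z^12, C_2 ≅ Z^6.

∂_1: C_1 → C_0 maps an edge to its endpoints' difference, ∂[p,q] = q − p.
As a 6×12 matrix over Z this has rank 5, with invariant factors (1,1,1,1,1).

∂_2: C_2 → C_1 acts by ∂[p,q,r] = [q,r] − [p,r] + [p,q]. For instance
  ∂PTU = TU − PU + PT,
  ∂PQT = QT − PT + PQ.
The 12×6 boundary matrix has rank 6 and Smith normal form diag(1,1,1,1,1,1).

Now H_k = ker ∂_k / im ∂_{k+1}, so:

  H_0: rank C_0 − rank ∂_1 = 6 − 5 = 1, and the invariant factors of ∂_1 are all 1, so H_0 = Z.
  H_1: rank ker ∂_1 − rank ∂_2 = (12 − 5) − 6 = 1, and the invariant factors of ∂_2 are all 1, so H_1 = Z.
  H_2: rank ker ∂_2 − rank ∂_3 = (6 − 6) − 0 = 0, and there is no ∂_3, so H_2 = 0.

Hence the Betti numbers are b_0 = 1, b_1 = 1, b_2 = 0.

b_0 = 1, b_1 = 1, b_2 = 0.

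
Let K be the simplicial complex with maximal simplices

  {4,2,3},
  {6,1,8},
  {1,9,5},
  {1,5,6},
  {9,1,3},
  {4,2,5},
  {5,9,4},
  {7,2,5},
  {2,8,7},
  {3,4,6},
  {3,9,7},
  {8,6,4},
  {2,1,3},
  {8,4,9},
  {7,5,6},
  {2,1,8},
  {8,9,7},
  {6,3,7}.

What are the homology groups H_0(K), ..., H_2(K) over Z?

Fix the vertex order 1 < 2 < 3 < 4 < 5 < 6 < 7 < 8 < 9 and write every simplex with vertices in increasing order. Then dim K = 2 and the simplices of K are:

  0-simplices (9): [1], [2], [3], [4], [5], [6], [7], [8], [9]
  1-simplices (27): (27 of them)
  2-simplices (18): [1,2,3], [1,2,8], [1,3,9], [1,5,6], [1,5,9], [1,6,8], [2,3,4], [2,4,5], [2,5,7], [2,7,8], [3,4,6], [3,6,7], [3,7,9], [4,5,9], [4,6,8], [4,8,9], [5,6,7], [7,8,9]

giving chain groups C_0 ≅ Z^9, C_1 ≅ Z^27, C_2 ≅ Z^18.

∂_1: C_1 → C_0 maps an edge to its endpoints' difference, ∂[p,q] = q − p.
The 9×27 boundary matrix has rank 8 and Smith normal form diag(1,1,1,1,1,1,1,1).

The boundary map ∂_2: C_2 → C_1 maps a triangle to the signed sum of its edges. For instance
  ∂[3,7,9] = [7,9] − [3,9] + [3,7],
  ∂[2,7,8] = [7,8] − [2,8] + [2,7].
This gives a 27×18 integer matrix of rank 17; reducing to Smith normal form yields diagonal entries (1,1,1,1,1,1,1,1,1,1,1,1,1,1,1,1,1).

Now H_k = ker ∂_k / im ∂_{k+1}, so:

  H_0: rank C_0 − rank ∂_1 = 9 − 8 = 1, and the invariant factors of ∂_1 are all 1, so H_0 = Z.
  H_1: rank ker ∂_1 − rank ∂_2 = (27 − 8) − 17 = 2, and the invariant factors of ∂_2 are all 1, so H_1 = Z^2.
  H_2: rank ker ∂_2 − rank ∂_3 = (18 − 17) − 0 = 1, and there is no ∂_3, so H_2 = Z.

As a check, the Euler characteristic is 9 − 27 + 18 = 0, which agrees with 1 − 2 + 1 = 0.

H_0 ≅ Z,  H_1 ≅ Z^2,  H_2 ≅ Z.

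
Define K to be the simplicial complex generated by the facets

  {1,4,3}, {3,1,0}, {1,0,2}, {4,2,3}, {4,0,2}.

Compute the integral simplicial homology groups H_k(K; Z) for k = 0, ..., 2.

H_0 = Z,  H_1 = Z,  H_2 = 0.

We work with the vertex ordering 0 < 1 < 2 < 3 < 4. The simplices of K, each written with vertices in increasing order, are:

  0-simplices (5): [0], [1], [2], [3], [4]
  1-simplices (10): [0,1], [0,2], [0,3], [0,4], [1,2], [1,3], [1,4], [2,3], [2,4], [3,4]
  2-simplices (5): [0,1,2], [0,1,3], [0,2,4], [1,3,4], [2,3,4]

Hence C_0 ≅ Z^5, C_1 ≅ Z^10, C_2 ≅ Z^5.

Boundary ∂_1: C_1 → C_0 maps an edge to its endpoints' difference, ∂[p,q] = q − p. For instance
  ∂[0,4] = [4] − [0].
This gives a 5×10 integer matrix of rank 4; reducing to Smith normal form yields diagonal entries (1,1,1,1).

∂_2: C_2 → C_1 maps a triangle to the signed sum of its edges. For instance
  ∂[0,1,2] = [1,2] − [0,2] + [0,1],
  ∂[0,1,3] = [1,3] − [0,3] + [0,1].
This gives a 10×5 integer matrix of rank 5; reducing to Smith normal form yields diagonal entries (1,1,1,1,1).

Reading off H_k = ker ∂_k / im ∂_{k+1}:

  H_0: rank C_0 − rank ∂_1 = 5 − 4 = 1, and the invariant factors of ∂_1 are all 1, so H_0 ≅ Z.
  H_1: rank ker ∂_1 − rank ∂_2 = (10 − 4) − 5 = 1, and the invariant factors of ∂_2 are all 1, so H_1 ≅ Z.
  H_2: rank ker ∂_2 − rank ∂_3 = (5 − 5) − 0 = 0, and there is no ∂_3, so H_2 ≅ 0.

(K is a triangulation of the Möbius band.)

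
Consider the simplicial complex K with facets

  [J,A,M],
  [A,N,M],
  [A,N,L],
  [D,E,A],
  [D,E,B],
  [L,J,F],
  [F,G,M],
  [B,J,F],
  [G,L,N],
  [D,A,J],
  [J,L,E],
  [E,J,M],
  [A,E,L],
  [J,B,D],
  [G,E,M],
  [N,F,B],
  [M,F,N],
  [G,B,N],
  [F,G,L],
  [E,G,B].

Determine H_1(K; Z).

We work with the vertex ordering A < B < D < E < F < G < J < L < M < N. The simplices of K, each written with vertices in increasing order, are:

  0-simplices (10): A, B, D, E, F, G, J, L, M, N
  1-simplices (30): AD, AE, AJ, AL, AM, AN, BD, BE, BF, BG, BJ, BN, DE, DJ, EG, EJ, EL, EM, FG, FJ, FL, FM, FN, GL, GM, GN, JL, JM, LN, MN
  2-simplices (20): ADE, ADJ, AEL, AJM, ALN, AMN, BDE, BDJ, BEG, BFJ, BFN, BGN, EGM, EJL, EJM, FGL, FGM, FJL, FMN, GLN

Hence C_0 ≅ Z^10, C_1 ≅ Z^30, C_2 ≅ Z^20.

The boundary map ∂_1: C_1 → C_0 maps an edge to its endpoints' difference, ∂[p,q] = q − p. For instance
  ∂FG = G − F.
The 10×30 boundary matrix has rank 9 and Smith normal form diag(1,1,1,1,1,1,1,1,1).

Boundary ∂_2: C_2 → C_1 maps a triangle to the signed sum of its edges. For instance
  ∂FJL = JL − FL + FJ,
  ∂BEG = EG − BG + BE.
The 30×20 boundary matrix has rank 20 and Smith normal form diag(1,1,1,1,1,1,1,1,1,1,1,1,1,1,1,1,1,1,1,2).

Reading off H_k = ker ∂_k / im ∂_{k+1}:

  H_1: rank ker ∂_1 − rank ∂_2 = (30 − 9) − 20 = 1, and ∂_2 has invariant factor 2 > 1, so H_1 ≅ Z ⊕ Z/2Z.

H_1 ≅ Z ⊕ Z/2Z.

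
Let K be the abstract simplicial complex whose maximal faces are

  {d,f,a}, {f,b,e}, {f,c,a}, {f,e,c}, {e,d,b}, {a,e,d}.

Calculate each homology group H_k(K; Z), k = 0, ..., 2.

Take the total order a < b < c < d < e < f on the vertex set. Then K (dimension 2) consists of the simplices:

  0-simplices (6): a, b, c, d, e, f
  1-simplices (12): ac, ad, ae, af, bd, be, bf, ce, cf, de, df, ef
  2-simplices (6): acf, ade, adf, bde, bef, cef

giving chain groups C_0 ≅ Z^6, C_1 ≅ Z^12, C_2 ≅ Z^6.

The boundary map ∂_1: C_1 → C_0 is given by ∂[p,q] = [q] − [p]. For instance
  ∂ce = e − c.
This gives a 6×12 integer matrix of rank 5; reducing to Smith normal form yields diagonal entries (1,1,1,1,1).

∂_2: C_2 → C_1 acts by ∂[p,q,r] = [q,r] − [p,r] + [p,q]. For instance
  ∂cef = ef − cf + ce,
  ∂acf = cf − af + ac.
The resulting 12×6 matrix has rank 6, and its Smith normal form has invariant factors (1,1,1,1,1,1).

Computing H_k = (kernel of ∂_k) / (image of ∂_{k+1}):

  H_0: rank C_0 − rank ∂_1 = 6 − 5 = 1, and the invariant factors of ∂_1 are all 1, so H_0 ≅ Z.
  H_1: rank ker ∂_1 − rank ∂_2 = (12 − 5) − 6 = 1, and the invariant factors of ∂_2 are all 1, so H_1 ≅ Z.
  H_2: rank ker ∂_2 − rank ∂_3 = (6 − 6) − 0 = 0, and there is no ∂_3, so H_2 ≅ 0.

As a check, the Euler characteristic is 6 − 12 + 6 = 0, which agrees with 1 − 1 + 0 = 0.

H_0 ≅ Z,  H_1 ≅ Z,  H_2 = 0.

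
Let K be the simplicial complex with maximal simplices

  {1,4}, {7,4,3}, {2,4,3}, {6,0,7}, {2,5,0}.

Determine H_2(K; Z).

H_2 = 0.

Order the vertices as 0 < 1 < 2 < 3 < 4 < 5 < 6 < 7. Listing each simplex with vertices in this order, K has dimension 2 with simplices:

  0-simplices (8): [0], [1], [2], [3], [4], [5], [6], [7]
  1-simplices (12): [0,2], [0,5], [0,6], [0,7], [1,4], [2,3], [2,4], [2,5], [3,4], [3,7], [4,7], [6,7]
  2-simplices (4): [0,2,5], [0,6,7], [2,3,4], [3,4,7]

so the chain groups are C_0 ≅ Z^8, C_1 ≅ Z^12, C_2 ≅ Z^4.

∂_1: C_1 → C_0 is given by ∂[p,q] = [q] − [p].
The 8×12 boundary matrix has rank 7 and Smith normal form diag(1,1,1,1,1,1,1).

The boundary map ∂_2: C_2 → C_1 sends each 2-simplex [p,q,r] to [q,r] − [p,r] + [p,q]. For instance
  ∂[0,6,7] = [6,7] − [0,7] + [0,6],
  ∂[3,4,7] = [4,7] − [3,7] + [3,4].
The 12×4 boundary matrix has rank 4 and Smith normal form diag(1,1,1,1).

Computing H_k = (kernel of ∂_k) / (image of ∂_{k+1}):

  H_2: rank ker ∂_2 − rank ∂_3 = (4 − 4) − 0 = 0, and there is no ∂_3, so H_2 = 0.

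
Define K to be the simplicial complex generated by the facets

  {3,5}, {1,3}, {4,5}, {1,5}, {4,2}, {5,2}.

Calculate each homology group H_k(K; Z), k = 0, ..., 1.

We work with the vertex ordering 1 < 2 < 3 < 4 < 5. The simplices of K, each written with vertices in increasing order, are:

  0-simplices (5): [1], [2], [3], [4], [5]
  1-simplices (6): [1,3], [1,5], [2,4], [2,5], [3,5], [4,5]

giving chain groups C_0 ≅ Z^5, C_1 ≅ Z^6.

The boundary map ∂_1: C_1 → C_0 sends each edge [p,q] (with p < q) to q − p. For instance
  ∂[3,5] = [5] − [3].
This gives a 5×6 integer matrix of rank 4; reducing to Smith normal form yields diagonal entries (1,1,1,1).

Computing H_k = (kernel of ∂_k) / (image of ∂_{k+1}):

  H_0: rank C_0 − rank ∂_1 = 5 − 4 = 1, and the invariant factors of ∂_1 are all 1, so H_0 = Z.
  H_1: rank ker ∂_1 − rank ∂_2 = (6 − 4) − 0 = 2, and there is no ∂_2, so H_1 = Z^2.

(K is a triangulation of a wedge of 2 circles.)

H_0 = Z,  H_1 = Z^2.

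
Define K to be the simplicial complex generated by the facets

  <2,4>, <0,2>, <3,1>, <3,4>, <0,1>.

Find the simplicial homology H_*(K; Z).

Take the total order 0 < 1 < 2 < 3 < 4 on the vertex set. Then K (dimension 1) consists of the simplices:

  0-simplices (5): [0], [1], [2], [3], [4]
  1-simplices (5): [0,1], [0,2], [1,3], [2,4], [3,4]

Hence C_0 ≅ Z^5, C_1 ≅ Z^5.

The boundary map ∂_1: C_1 → C_0 sends each edge [p,q] (with p < q) to q − p.
As a 5×5 matrix over Z this has rank 4, with invariant factors (1,1,1,1).

Reading off H_k = ker ∂_k / im ∂_{k+1}:

  H_0: rank C_0 − rank ∂_1 = 5 − 4 = 1, and the invariant factors of ∂_1 are all 1, so H_0 ≅ Z.
  H_1: rank ker ∂_1 − rank ∂_2 = (5 − 4) − 0 = 1, and there is no ∂_2, so H_1 ≅ Z.

(K is a triangulation of the circle S^1.)

H_0 ≅ Z,  H_1 ≅ Z.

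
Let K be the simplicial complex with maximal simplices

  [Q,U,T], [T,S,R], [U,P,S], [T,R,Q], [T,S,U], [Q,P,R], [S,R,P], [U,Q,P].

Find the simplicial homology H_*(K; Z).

H_0 ≅ Z,  H_1 = 0,  H_2 ≅ Z.

Fix the vertex order P < Q < R < S < T < U and write every simplex with vertices in increasing order. Then dim K = 2 and the simplices of K are:

  0-simplices (6): P, Q, R, S, T, U
  1-simplices (12): PQ, PR, PS, PU, QR, QT, QU, RS, RT, ST, SU, TU
  2-simplices (8): PQR, PQU, PRS, PSU, QRT, QTU, RST, STU

Hence C_0 ≅ Z^6, C_1 ≅ Z^12, C_2 ≅ Z^8.

Boundary ∂_1: C_1 → C_0 maps an edge to its endpoints' difference, ∂[p,q] = q − p. For instance
  ∂PQ = Q − P.
This gives a 6×12 integer matrix of rank 5; reducing to Smith normal form yields diagonal entries (1,1,1,1,1).

Boundary ∂_2: C_2 → C_1 acts by ∂[p,q,r] = [q,r] − [p,r] + [p,q]. For instance
  ∂QRT = RT − QT + QR,
  ∂PQU = QU − PU + PQ.
The 12×8 boundary matrix has rank 7 and Smith normal form diag(1,1,1,1,1,1,1).

From H_k ≅ ker(∂_k) / im(∂_{k+1}) we obtain:

  H_0: rank C_0 − rank ∂_1 = 6 − 5 = 1, and the invariant factors of ∂_1 are all 1, so H_0 = Z.
  H_1: rank ker ∂_1 − rank ∂_2 = (12 − 5) − 7 = 0, and the invariant factors of ∂_2 are all 1, so H_1 = 0.
  H_2: rank ker ∂_2 − rank ∂_3 = (8 − 7) − 0 = 1, and there is no ∂_3, so H_2 = Z.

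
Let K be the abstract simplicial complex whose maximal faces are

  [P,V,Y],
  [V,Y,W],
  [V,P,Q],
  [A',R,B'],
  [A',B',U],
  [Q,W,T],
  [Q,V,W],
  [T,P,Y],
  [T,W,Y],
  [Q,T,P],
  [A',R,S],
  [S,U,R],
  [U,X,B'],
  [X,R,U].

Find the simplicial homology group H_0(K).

We work with the vertex ordering P < Q < R < S < T < U < V < W < X < Y < A' < B'. The simplices of K, each written with vertices in increasing order, are:

  0-simplices (12): [P], [Q], [R], [S], [T], [U], [V], [W], [X], [Y], [A'], [B']
  1-simplices (24): (24 of them)
  2-simplices (14): [P,Q,T], [P,Q,V], [P,T,Y], [P,V,Y], [Q,T,W], [Q,V,W], [R,S,U], [R,S,A'], [R,U,X], [R,A',B'], [T,W,Y], [U,X,B'], [U,A',B'], [V,W,Y]

so the chain groups are C_0 ≅ Z^12, C_1 ≅ Z^24, C_2 ≅ Z^14.

∂_1: C_1 → C_0 is given by ∂[p,q] = [q] − [p].
The 12×24 boundary matrix has rank 10 and Smith normal form diag(1,1,1,1,1,1,1,1,1,1).

∂_2: C_2 → C_1 maps a triangle to the signed sum of its edges. For instance
  ∂[R,U,X] = [U,X] − [R,X] + [R,U],
  ∂[P,V,Y] = [V,Y] − [P,Y] + [P,V].
As a 24×14 matrix over Z this has rank 13, with invariant factors (1,1,1,1,1,1,1,1,1,1,1,1,1).

Computing H_k = (kernel of ∂_k) / (image of ∂_{k+1}):

  H_0: rank C_0 − rank ∂_1 = 12 − 10 = 2, and the invariant factors of ∂_1 are all 1, so H_0 = Z^2.

H_0 ≅ Z^2.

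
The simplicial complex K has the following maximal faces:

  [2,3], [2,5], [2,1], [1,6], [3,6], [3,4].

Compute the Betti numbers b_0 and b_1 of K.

b_0 = 1, b_1 = 1.

Order the vertices as 1 < 2 < 3 < 4 < 5 < 6. Listing each simplex with vertices in this order, K has dimension 1 with simplices:

  0-simplices (6): [1], [2], [3], [4], [5], [6]
  1-simplices (6): [1,2], [1,6], [2,3], [2,5], [3,4], [3,6]

so the chain groups are C_0 ≅ Z^6, C_1 ≅ Z^6.

∂_1: C_1 → C_0 maps an edge to its endpoints' difference, ∂[p,q] = q − p. For instance
  ∂[3,4] = [4] − [3].
This gives a 6×6 integer matrix of rank 5; reducing to Smith normal form yields diagonal entries (1,1,1,1,1).

Reading off H_k = ker ∂_k / im ∂_{k+1}:

  H_0: rank C_0 − rank ∂_1 = 6 − 5 = 1, and the invariant factors of ∂_1 are all 1, so H_0 ≅ Z.
  H_1: rank ker ∂_1 − rank ∂_2 = (6 − 5) − 0 = 1, and there is no ∂_2, so H_1 ≅ Z.

Hence the Betti numbers are b_0 = 1, b_1 = 1.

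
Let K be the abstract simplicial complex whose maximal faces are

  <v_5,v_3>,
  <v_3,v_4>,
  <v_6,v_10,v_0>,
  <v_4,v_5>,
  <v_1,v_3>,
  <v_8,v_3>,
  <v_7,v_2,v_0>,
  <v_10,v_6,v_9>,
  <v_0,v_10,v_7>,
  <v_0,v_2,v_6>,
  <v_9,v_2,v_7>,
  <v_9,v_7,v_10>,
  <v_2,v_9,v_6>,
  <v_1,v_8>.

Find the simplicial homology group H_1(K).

Take the total order v_0 < v_1 < v_2 < v_3 < v_4 < v_5 < v_6 < v_7 < v_8 < v_9 < v_10 on the vertex set. Then K (dimension 2) consists of the simplices:

  0-simplices (11): [v_0], [v_1], [v_2], [v_3], [v_4], [v_5], [v_6], [v_7], [v_8], [v_9], [v_10]
  1-simplices (18): (18 of them)
  2-simplices (8): [v_0,v_2,v_6], [v_0,v_2,v_7], [v_0,v_6,v_10], [v_0,v_7,v_10], [v_2,v_6,v_9], [v_2,v_7,v_9], [v_6,v_9,v_10], [v_7,v_9,v_10]

so the chain groups are C_0 ≅ Z^11, C_1 ≅ Z^18, C_2 ≅ Z^8.

Boundary ∂_1: C_1 → C_0 maps an edge to its endpoints' difference, ∂[p,q] = q − p.
The resulting 11×18 matrix has rank 9, and its Smith normal form has invariant factors (1,1,1,1,1,1,1,1,1).

Boundary ∂_2: C_2 → C_1 sends each 2-simplex [p,q,r] to [q,r] − [p,r] + [p,q]. For instance
  ∂[v_0,v_2,v_7] = [v_2,v_7] − [v_0,v_7] + [v_0,v_2],
  ∂[v_7,v_9,v_10] = [v_9,v_10] − [v_7,v_10] + [v_7,v_9].
This gives a 18×8 integer matrix of rank 7; reducing to Smith normal form yields diagonal entries (1,1,1,1,1,1,1).

Computing H_k = (kernel of ∂_k) / (image of ∂_{k+1}):

  H_1: rank ker ∂_1 − rank ∂_2 = (18 − 9) − 7 = 2, and the invariant factors of ∂_2 are all 1, so H_1 ≅ Z^2.

H_1 = Z^2.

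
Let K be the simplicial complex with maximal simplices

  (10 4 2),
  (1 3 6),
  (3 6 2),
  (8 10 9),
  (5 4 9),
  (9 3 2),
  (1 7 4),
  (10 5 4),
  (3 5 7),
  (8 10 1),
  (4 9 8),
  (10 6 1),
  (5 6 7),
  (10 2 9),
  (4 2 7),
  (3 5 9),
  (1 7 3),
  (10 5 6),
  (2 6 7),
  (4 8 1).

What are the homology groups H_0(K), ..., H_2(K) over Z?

H_0 ≅ Z,  H_1 ≅ Z ⊕ Z/2,  H_2 = 0.

Take the total order 1 < 2 < 3 < 4 < 5 < 6 < 7 < 8 < 9 < 10 on the vertex set. Then K (dimension 2) consists of the simplices:

  0-simplices (10): [1], [2], [3], [4], [5], [6], [7], [8], [9], [10]
  1-simplices (30): (30 of them)
  2-simplices (20): (20 of them)

so the chain groups are C_0 ≅ Z^10, C_1 ≅ Z^30, C_2 ≅ Z^20.

∂_1: C_1 → C_0 maps an edge to its endpoints' difference, ∂[p,q] = q − p. For instance
  ∂[3,5] = [5] − [3].
This gives a 10×30 integer matrix of rank 9; reducing to Smith normal form yields diagonal entries (1,1,1,1,1,1,1,1,1).

Boundary ∂_2: C_2 → C_1 maps a triangle to the signed sum of its edges. For instance
  ∂[2,9,10] = [9,10] − [2,10] + [2,9],
  ∂[1,3,6] = [3,6] − [1,6] + [1,3].
As a 30×20 matrix over Z this has rank 20, with invariant factors (1,1,1,1,1,1,1,1,1,1,1,1,1,1,1,1,1,1,1,2).

Computing H_k = (kernel of ∂_k) / (image of ∂_{k+1}):

  H_0: rank C_0 − rank ∂_1 = 10 − 9 = 1, and the invariant factors of ∂_1 are all 1, so H_0 = Z.
  H_1: rank ker ∂_1 − rank ∂_2 = (30 − 9) − 20 = 1, and ∂_2 has invariant factor 2 > 1, so H_1 = Z ⊕ Z/2.
  H_2: rank ker ∂_2 − rank ∂_3 = (20 − 20) − 0 = 0, and there is no ∂_3, so H_2 = 0.

(K is a triangulation of the Klein bottle.)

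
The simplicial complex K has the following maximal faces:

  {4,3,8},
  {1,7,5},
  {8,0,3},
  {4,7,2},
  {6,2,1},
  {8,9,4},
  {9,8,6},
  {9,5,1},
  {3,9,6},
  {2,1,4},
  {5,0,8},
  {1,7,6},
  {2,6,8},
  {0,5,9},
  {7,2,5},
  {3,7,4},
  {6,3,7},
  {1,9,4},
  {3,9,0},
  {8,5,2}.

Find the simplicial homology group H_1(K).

K has 10 vertices, 30 edges, 20 triangles.
rank ∂_1 = 9, rank ∂_2 = 20 ⇒ b_1 = 30 − 9 − 20 = 1; ∂_2 has invariant factor(s) [2] giving torsion. So H_1 ≅ Z ⊕ Z/2.

H_1 = Z ⊕ Z/2.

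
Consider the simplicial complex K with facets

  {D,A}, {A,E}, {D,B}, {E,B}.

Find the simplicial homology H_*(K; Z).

H_0 = Z,  H_1 = Z.

K has 4 vertices, 4 edges.
rank ∂_0 = 0, rank ∂_1 = 3 ⇒ b_0 = 4 − 0 − 3 = 1; all invariant factors of ∂_1 are 1 so no torsion. So H_0 = Z.
rank ∂_1 = 3, rank ∂_2 = 0 ⇒ b_1 = 4 − 3 − 0 = 1. So H_1 = Z.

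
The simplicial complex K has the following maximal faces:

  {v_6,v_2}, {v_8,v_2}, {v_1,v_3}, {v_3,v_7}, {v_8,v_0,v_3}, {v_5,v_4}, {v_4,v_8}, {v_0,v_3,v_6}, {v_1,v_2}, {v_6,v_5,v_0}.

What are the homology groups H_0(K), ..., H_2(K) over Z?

Fix the vertex order v_0 < v_1 < v_2 < v_3 < v_4 < v_5 < v_6 < v_7 < v_8 and write every simplex with vertices in increasing order. Then dim K = 2 and the simplices of K are:

  0-simplices (9): [v_0], [v_1], [v_2], [v_3], [v_4], [v_5], [v_6], [v_7], [v_8]
  1-simplices (14): [v_0,v_3], [v_0,v_5], [v_0,v_6], [v_0,v_8], [v_1,v_2], [v_1,v_3], [v_2,v_6], [v_2,v_8], [v_3,v_6], [v_3,v_7], [v_3,v_8], [v_4,v_5], [v_4,v_8], [v_5,v_6]
  2-simplices (3): [v_0,v_3,v_6], [v_0,v_3,v_8], [v_0,v_5,v_6]

so the chain groups are C_0 ≅ Z^9, C_1 ≅ Z^14, C_2 ≅ Z^3.

The boundary map ∂_1: C_1 → C_0 maps an edge to its endpoints' difference, ∂[p,q] = q − p.
This gives a 9×14 integer matrix of rank 8; reducing to Smith normal form yields diagonal entries (1,1,1,1,1,1,1,1).

Boundary ∂_2: C_2 → C_1 maps a triangle to the signed sum of its edges. For instance
  ∂[v_0,v_3,v_8] = [v_3,v_8] − [v_0,v_8] + [v_0,v_3],
  ∂[v_0,v_3,v_6] = [v_3,v_6] − [v_0,v_6] + [v_0,v_3].
The resulting 14×3 matrix has rank 3, and its Smith normal form has invariant factors (1,1,1).

Computing H_k = (kernel of ∂_k) / (image of ∂_{k+1}):

  H_0: rank C_0 − rank ∂_1 = 9 − 8 = 1, and the invariant factors of ∂_1 are all 1, so H_0 ≅ Z.
  H_1: rank ker ∂_1 − rank ∂_2 = (14 − 8) − 3 = 3, and the invariant factors of ∂_2 are all 1, so H_1 ≅ Z^3.
  H_2: rank ker ∂_2 − rank ∂_3 = (3 − 3) − 0 = 0, and there is no ∂_3, so H_2 ≅ 0.

H_0 = Z,  H_1 = Z^3,  H_2 = 0.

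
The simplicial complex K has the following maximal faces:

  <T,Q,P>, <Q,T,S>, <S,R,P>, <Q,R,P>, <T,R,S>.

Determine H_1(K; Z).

We work with the vertex ordering P < Q < R < S < T. The simplices of K, each written with vertices in increasing order, are:

  0-simplices (5): P, Q, R, S, T
  1-simplices (10): PQ, PR, PS, PT, QR, QS, QT, RS, RT, ST
  2-simplices (5): PQR, PQT, PRS, QST, RST

so the chain groups are C_0 ≅ Z^5, C_1 ≅ Z^10, C_2 ≅ Z^5.

The boundary map ∂_1: C_1 → C_0 maps an edge to its endpoints' difference, ∂[p,q] = q − p.
The resulting 5×10 matrix has rank 4, and its Smith normal form has invariant factors (1,1,1,1).

∂_2: C_2 → C_1 sends each 2-simplex [p,q,r] to [q,r] − [p,r] + [p,q]. For instance
  ∂PRS = RS − PS + PR,
  ∂QST = ST − QT + QS.
This gives a 10×5 integer matrix of rank 5; reducing to Smith normal form yields diagonal entries (1,1,1,1,1).

Computing H_k = (kernel of ∂_k) / (image of ∂_{k+1}):

  H_1: rank ker ∂_1 − rank ∂_2 = (10 − 4) − 5 = 1, and the invariant factors of ∂_2 are all 1, so H_1 ≅ Z.

H_1 = Z.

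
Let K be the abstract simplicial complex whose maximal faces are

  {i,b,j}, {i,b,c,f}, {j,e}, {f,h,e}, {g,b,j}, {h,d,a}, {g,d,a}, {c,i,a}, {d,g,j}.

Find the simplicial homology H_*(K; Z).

H_0 ≅ Z,  H_1 ≅ Z^3,  H_2 = 0,  H_3 = 0.

Fix the vertex order a < b < c < d < e < f < g < h < i < j and write every simplex with vertices in increasing order. Then dim K = 3 and the simplices of K are:

  0-simplices (10): a, b, c, d, e, f, g, h, i, j
  1-simplices (22): ac, ad, ag, ah, ai, bc, bf, bg, bi, bj, cf, ci, dg, dh, dj, ef, eh, ej, fh, fi, gj, ij
  2-simplices (11): aci, adg, adh, bcf, bci, bfi, bgj, bij, cfi, dgj, efh
  3-simplices (1): bcfi

giving chain groups C_0 ≅ Z^10, C_1 ≅ Z^22, C_2 ≅ Z^11, C_3 ≅ Z^1.

The boundary map ∂_1: C_1 → C_0 is given by ∂[p,q] = [q] − [p]. For instance
  ∂bc = c − b.
This gives a 10×22 integer matrix of rank 9; reducing to Smith normal form yields diagonal entries (1,1,1,1,1,1,1,1,1).

Boundary ∂_2: C_2 → C_1 acts by ∂[p,q,r] = [q,r] − [p,r] + [p,q]. For instance
  ∂bci = ci − bi + bc,
  ∂adh = dh − ah + ad.
As a 22×11 matrix over Z this has rank 10, with invariant factors (1,1,1,1,1,1,1,1,1,1).

Boundary ∂_3: C_3 → C_2 sends each 3-simplex σ to the alternating sum Σ_i (−1)^i (σ with its i-th vertex removed). For instance
  ∂bcfi = cfi − bfi + bci − bcf.
As a 11×1 matrix over Z this has rank 1, with invariant factors (1).

Reading off H_k = ker ∂_k / im ∂_{k+1}:

  H_0: rank C_0 − rank ∂_1 = 10 − 9 = 1, and the invariant factors of ∂_1 are all 1, so H_0 ≅ Z.
  H_1: rank ker ∂_1 − rank ∂_2 = (22 − 9) − 10 = 3, and the invariant factors of ∂_2 are all 1, so H_1 ≅ Z^3.
  H_2: rank ker ∂_2 − rank ∂_3 = (11 − 10) − 1 = 0, and the invariant factors of ∂_3 are all 1, so H_2 ≅ 0.
  H_3: rank ker ∂_3 − rank ∂_4 = (1 − 1) − 0 = 0, and there is no ∂_4, so H_3 ≅ 0.

As a check, the Euler characteristic is 10 − 22 + 11 − 1 = -2, which agrees with 1 − 3 + 0 − 0 = -2.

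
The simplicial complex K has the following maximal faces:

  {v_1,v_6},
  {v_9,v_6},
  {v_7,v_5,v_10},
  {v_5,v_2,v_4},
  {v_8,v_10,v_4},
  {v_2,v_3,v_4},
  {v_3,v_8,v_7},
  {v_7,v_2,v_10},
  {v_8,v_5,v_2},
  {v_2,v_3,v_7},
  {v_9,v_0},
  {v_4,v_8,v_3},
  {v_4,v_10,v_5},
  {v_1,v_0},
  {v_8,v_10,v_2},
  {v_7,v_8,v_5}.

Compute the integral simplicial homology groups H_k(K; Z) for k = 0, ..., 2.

H_0 ≅ Z^2,  H_1 ≅ Z ⊕ Z/2,  H_2 = 0.

K has 11 vertices, 22 edges, 12 triangles.
rank ∂_0 = 0, rank ∂_1 = 9 ⇒ b_0 = 11 − 0 − 9 = 2; all invariant factors of ∂_1 are 1 so no torsion. So H_0 = Z^2.
rank ∂_1 = 9, rank ∂_2 = 12 ⇒ b_1 = 22 − 9 − 12 = 1; ∂_2 has invariant factor(s) [2] giving torsion. So H_1 = Z ⊕ Z/2.
rank ∂_2 = 12, rank ∂_3 = 0 ⇒ b_2 = 12 − 12 − 0 = 0. So H_2 = 0.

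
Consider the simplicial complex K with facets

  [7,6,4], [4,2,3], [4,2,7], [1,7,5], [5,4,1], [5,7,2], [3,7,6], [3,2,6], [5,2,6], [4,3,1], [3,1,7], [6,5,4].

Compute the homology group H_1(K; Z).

Take the total order 1 < 2 < 3 < 4 < 5 < 6 < 7 on the vertex set. Then K (dimension 2) consists of the simplices:

  0-simplices (7): [1], [2], [3], [4], [5], [6], [7]
  1-simplices (18): [1,3], [1,4], [1,5], [1,7], [2,3], [2,4], [2,5], [2,6], [2,7], [3,4], [3,6], [3,7], [4,5], [4,6], [4,7], [5,6], [5,7], [6,7]
  2-simplices (12): [1,3,4], [1,3,7], [1,4,5], [1,5,7], [2,3,4], [2,3,6], [2,4,7], [2,5,6], [2,5,7], [3,6,7], [4,5,6], [4,6,7]

Hence C_0 ≅ Z^7, C_1 ≅ Z^18, C_2 ≅ Z^12.

∂_1: C_1 → C_0 is given by ∂[p,q] = [q] − [p]. For instance
  ∂[1,5] = [5] − [1].
The 7×18 boundary matrix has rank 6 and Smith normal form diag(1,1,1,1,1,1).

∂_2: C_2 → C_1 maps a triangle to the signed sum of its edges. For instance
  ∂[2,5,7] = [5,7] − [2,7] + [2,5],
  ∂[2,4,7] = [4,7] − [2,7] + [2,4].
The resulting 18×12 matrix has rank 12, and its Smith normal form has invariant factors (1,1,1,1,1,1,1,1,1,1,1,2).

From H_k ≅ ker(∂_k) / im(∂_{k+1}) we obtain:

  H_1: rank ker ∂_1 − rank ∂_2 = (18 − 6) − 12 = 0, and ∂_2 has invariant factor 2 > 1, so H_1 ≅ Z/2.

H_1 ≅ Z/2.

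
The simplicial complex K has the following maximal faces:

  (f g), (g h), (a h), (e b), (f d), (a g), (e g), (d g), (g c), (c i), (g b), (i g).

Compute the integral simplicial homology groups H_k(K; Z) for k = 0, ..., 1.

K has 9 vertices, 12 edges.
rank ∂_0 = 0, rank ∂_1 = 8 ⇒ b_0 = 9 − 0 − 8 = 1; all invariant factors of ∂_1 are 1 so no torsion. So H_0 = Z.
rank ∂_1 = 8, rank ∂_2 = 0 ⇒ b_1 = 12 − 8 − 0 = 4. So H_1 = Z^4.

H_0 ≅ Z,  H_1 ≅ Z^4.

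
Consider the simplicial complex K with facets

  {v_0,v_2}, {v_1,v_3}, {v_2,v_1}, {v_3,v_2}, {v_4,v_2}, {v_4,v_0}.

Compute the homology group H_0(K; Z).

H_0 = Z.

Fix the vertex order v_0 < v_1 < v_2 < v_3 < v_4 and write every simplex with vertices in increasing order. Then dim K = 1 and the simplices of K are:

  0-simplices (5): [v_0], [v_1], [v_2], [v_3], [v_4]
  1-simplices (6): [v_0,v_2], [v_0,v_4], [v_1,v_2], [v_1,v_3], [v_2,v_3], [v_2,v_4]

Hence C_0 ≅ Z^5, C_1 ≅ Z^6.

∂_1: C_1 → C_0 sends each edge [p,q] (with p < q) to q − p. For instance
  ∂[v_2,v_4] = [v_4] − [v_2].
The 5×6 boundary matrix has rank 4 and Smith normal form diag(1,1,1,1).

Reading off H_k = ker ∂_k / im ∂_{k+1}:

  H_0: rank C_0 − rank ∂_1 = 5 − 4 = 1, and the invariant factors of ∂_1 are all 1, so H_0 ≅ Z.

(K is a triangulation of a wedge of 2 circles.)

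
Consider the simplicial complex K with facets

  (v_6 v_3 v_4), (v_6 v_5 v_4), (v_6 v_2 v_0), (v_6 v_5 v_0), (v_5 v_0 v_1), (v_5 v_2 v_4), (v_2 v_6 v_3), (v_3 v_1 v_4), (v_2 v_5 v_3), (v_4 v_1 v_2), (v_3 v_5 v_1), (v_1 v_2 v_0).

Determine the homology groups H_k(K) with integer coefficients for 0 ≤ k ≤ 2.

H_0 = Z,  H_1 = Z/2,  H_2 = 0.

K has 7 vertices, 18 edges, 12 triangles.
rank ∂_0 = 0, rank ∂_1 = 6 ⇒ b_0 = 7 − 0 − 6 = 1; all invariant factors of ∂_1 are 1 so no torsion. So H_0 = Z.
rank ∂_1 = 6, rank ∂_2 = 12 ⇒ b_1 = 18 − 6 − 12 = 0; ∂_2 has invariant factor(s) [2] giving torsion. So H_1 = Z/2.
rank ∂_2 = 12, rank ∂_3 = 0 ⇒ b_2 = 12 − 12 − 0 = 0. So H_2 = 0.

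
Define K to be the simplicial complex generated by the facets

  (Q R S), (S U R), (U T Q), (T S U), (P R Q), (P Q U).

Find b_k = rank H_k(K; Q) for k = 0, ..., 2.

We work with the vertex ordering P < Q < R < S < T < U. The simplices of K, each written with vertices in increasing order, are:

  0-simplices (6): P, Q, R, S, T, U
  1-simplices (12): PQ, PR, PU, QR, QS, QT, QU, RS, RU, ST, SU, TU
  2-simplices (6): PQR, PQU, QRS, QTU, RSU, STU

Hence C_0 ≅ Z^6, C_1 ≅ Z^12, C_2 ≅ Z^6.

∂_1: C_1 → C_0 sends each edge [p,q] (with p < q) to q − p. For instance
  ∂QS = S − Q.
The resulting 6×12 matrix has rank 5, and its Smith normal form has invariant factors (1,1,1,1,1).

Boundary ∂_2: C_2 → C_1 acts by ∂[p,q,r] = [q,r] − [p,r] + [p,q]. For instance
  ∂PQR = QR − PR + PQ,
  ∂PQU = QU − PU + PQ.
The resulting 12×6 matrix has rank 6, and its Smith normal form has invariant factors (1,1,1,1,1,1).

From H_k ≅ ker(∂_k) / im(∂_{k+1}) we obtain:

  H_0: rank C_0 − rank ∂_1 = 6 − 5 = 1, and the invariant factors of ∂_1 are all 1, so H_0 ≅ Z.
  H_1: rank ker ∂_1 − rank ∂_2 = (12 − 5) − 6 = 1, and the invariant factors of ∂_2 are all 1, so H_1 ≅ Z.
  H_2: rank ker ∂_2 − rank ∂_3 = (6 − 6) − 0 = 0, and there is no ∂_3, so H_2 ≅ 0.

As a check, the Euler characteristic is 6 − 12 + 6 = 0, which agrees with 1 − 1 + 0 = 0.

Hence the Betti numbers are b_0 = 1, b_1 = 1, b_2 = 0.

b_0 = 1, b_1 = 1, b_2 = 0.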